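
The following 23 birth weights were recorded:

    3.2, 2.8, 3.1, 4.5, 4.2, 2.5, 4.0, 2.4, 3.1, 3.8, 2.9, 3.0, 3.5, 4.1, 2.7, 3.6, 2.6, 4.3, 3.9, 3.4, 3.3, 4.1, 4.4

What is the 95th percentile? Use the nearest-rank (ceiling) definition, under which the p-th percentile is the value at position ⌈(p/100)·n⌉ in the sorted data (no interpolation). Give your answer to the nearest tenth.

4.4

Sorted: 2.4, 2.5, 2.6, 2.7, 2.8, 2.9, 3.0, 3.1, 3.1, 3.2, 3.3, 3.4, 3.5, 3.6, 3.8, 3.9, 4.0, 4.1, 4.1, 4.2, 4.3, 4.4, 4.5.
n = 23.
Position = ⌈95/100 · 23⌉ = ⌈21.85⌉ = 22.
The value at rank 22 is 4.4.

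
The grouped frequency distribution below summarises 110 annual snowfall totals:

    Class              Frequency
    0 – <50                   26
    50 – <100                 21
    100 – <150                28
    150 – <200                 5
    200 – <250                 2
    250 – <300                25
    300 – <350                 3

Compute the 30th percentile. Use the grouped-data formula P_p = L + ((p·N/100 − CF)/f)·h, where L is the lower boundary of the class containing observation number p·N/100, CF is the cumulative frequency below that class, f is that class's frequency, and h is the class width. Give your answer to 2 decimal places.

66.67

N = 110; target position k = 30/100 · 110 = 33.
Cumulative frequencies: 26, 47, 75, 80, 82, 107, 110.
Observation 33 falls in the class 50 – <100.
L = 50, CF = 26, f = 21, h = 50.
P30 = 50 + ((33 − 26)/21)·50 = 50 + 16.6667 = 66.6667.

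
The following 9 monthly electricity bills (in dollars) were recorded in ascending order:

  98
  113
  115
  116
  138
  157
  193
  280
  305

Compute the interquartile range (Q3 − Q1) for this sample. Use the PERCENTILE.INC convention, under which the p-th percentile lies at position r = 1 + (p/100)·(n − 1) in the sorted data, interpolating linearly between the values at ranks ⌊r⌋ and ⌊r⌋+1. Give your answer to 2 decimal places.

78.00

n = 9.
P25: r = 3 (integer) → 115.
P75: r = 7 (integer) → 193.
Difference: 193 − 115 = 78.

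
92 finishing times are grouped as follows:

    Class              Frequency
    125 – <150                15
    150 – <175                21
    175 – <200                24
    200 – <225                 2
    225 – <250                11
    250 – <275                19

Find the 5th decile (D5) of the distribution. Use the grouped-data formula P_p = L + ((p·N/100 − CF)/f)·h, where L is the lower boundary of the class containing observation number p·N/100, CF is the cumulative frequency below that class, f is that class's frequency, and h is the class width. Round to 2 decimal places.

N = 92; target position k = 50/100 · 92 = 46.
Cumulative frequencies: 15, 36, 60, 62, 73, 92.
Observation 46 falls in the class 175 – <200.
L = 175, CF = 36, f = 24, h = 25.
P50 = 175 + ((46 − 36)/24)·25 = 175 + 10.4167 = 185.417.

185.42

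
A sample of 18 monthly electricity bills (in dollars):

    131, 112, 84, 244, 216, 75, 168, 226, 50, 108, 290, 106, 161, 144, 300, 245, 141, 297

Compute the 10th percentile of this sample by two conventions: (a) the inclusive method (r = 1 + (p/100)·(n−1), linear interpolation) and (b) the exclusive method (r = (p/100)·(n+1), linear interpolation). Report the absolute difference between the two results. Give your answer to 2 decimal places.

Sorted: 50, 75, 84, 106, 108, 112, 131, 141, 144, 161, 168, 216, 226, 244, 245, 290, 297, 300.
n = 18.
(a) r = 2.7; between ranks 2 (75) and 3 (84): 81.3.
(b) r = 1.9; between ranks 1 (50) and 2 (75): 72.5.
|81.3 − 72.5| = 8.8.

8.80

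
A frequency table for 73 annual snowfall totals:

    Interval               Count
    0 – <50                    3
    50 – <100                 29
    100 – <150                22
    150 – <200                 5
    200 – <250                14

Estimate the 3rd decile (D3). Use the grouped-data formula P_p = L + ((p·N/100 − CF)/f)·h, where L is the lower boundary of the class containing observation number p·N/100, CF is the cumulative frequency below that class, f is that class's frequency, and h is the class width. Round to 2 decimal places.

N = 73; target position k = 30/100 · 73 = 21.9.
Cumulative frequencies: 3, 32, 54, 59, 73.
Observation 21.9 falls in the class 50 – <100.
L = 50, CF = 3, f = 29, h = 50.
P30 = 50 + ((21.9 − 3)/29)·50 = 50 + 32.5862 = 82.5862.

82.59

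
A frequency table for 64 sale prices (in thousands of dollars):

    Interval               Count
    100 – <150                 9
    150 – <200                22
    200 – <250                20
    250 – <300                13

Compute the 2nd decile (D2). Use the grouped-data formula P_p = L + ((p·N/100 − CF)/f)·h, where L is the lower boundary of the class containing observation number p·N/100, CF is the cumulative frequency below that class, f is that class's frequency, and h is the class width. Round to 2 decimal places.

158.64

N = 64; target position k = 20/100 · 64 = 12.8.
Cumulative frequencies: 9, 31, 51, 64.
Observation 12.8 falls in the class 150 – <200.
L = 150, CF = 9, f = 22, h = 50.
P20 = 150 + ((12.8 − 9)/22)·50 = 150 + 8.63636 = 158.636.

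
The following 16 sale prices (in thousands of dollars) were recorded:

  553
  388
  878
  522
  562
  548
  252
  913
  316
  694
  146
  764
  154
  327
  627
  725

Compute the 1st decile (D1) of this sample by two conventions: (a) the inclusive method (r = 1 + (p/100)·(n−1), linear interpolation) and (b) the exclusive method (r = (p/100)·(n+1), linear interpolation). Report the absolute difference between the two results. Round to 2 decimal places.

51.40

Sorted: 146, 154, 252, 316, 327, 388, 522, 548, 553, 562, 627, 694, 725, 764, 878, 913.
n = 16.
(a) r = 2.5; between ranks 2 (154) and 3 (252): 203.
(b) r = 1.7; between ranks 1 (146) and 2 (154): 151.6.
|203 − 151.6| = 51.4.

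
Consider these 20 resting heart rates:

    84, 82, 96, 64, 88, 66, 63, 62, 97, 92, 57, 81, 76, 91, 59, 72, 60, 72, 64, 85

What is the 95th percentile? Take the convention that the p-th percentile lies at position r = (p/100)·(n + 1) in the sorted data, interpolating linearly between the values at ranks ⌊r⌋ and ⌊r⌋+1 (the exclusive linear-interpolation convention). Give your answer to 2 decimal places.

96.95

Sorted: 57, 59, 60, 62, 63, 64, 64, 66, 72, 72, 76, 81, 82, 84, 85, 88, 91, 92, 96, 97.
n = 20.
r = (95/100)·(20 + 1) = 19.95.
Rank 19 is 96 and rank 20 is 97.
Interpolate: 96 + 0.95·(97 − 96) = 96 + 0.95·1 = 96.95.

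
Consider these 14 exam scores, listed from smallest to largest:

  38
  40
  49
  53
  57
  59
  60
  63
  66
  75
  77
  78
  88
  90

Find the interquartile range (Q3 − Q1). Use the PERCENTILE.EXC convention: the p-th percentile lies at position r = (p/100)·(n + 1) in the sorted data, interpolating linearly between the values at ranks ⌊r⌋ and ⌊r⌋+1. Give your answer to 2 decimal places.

25.25

n = 14.
P25: r = 3.75; ranks 3–4 are 49, 53; interpolating gives 52.
P75: r = 11.25; ranks 11–12 are 77, 78; interpolating gives 77.25.
Difference: 77.25 − 52 = 25.25.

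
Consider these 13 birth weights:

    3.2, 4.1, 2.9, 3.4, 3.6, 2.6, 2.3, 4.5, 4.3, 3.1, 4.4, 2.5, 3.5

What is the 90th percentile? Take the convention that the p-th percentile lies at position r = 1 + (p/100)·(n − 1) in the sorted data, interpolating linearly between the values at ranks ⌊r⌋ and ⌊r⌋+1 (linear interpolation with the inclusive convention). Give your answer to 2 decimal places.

4.38

Sorted: 2.3, 2.5, 2.6, 2.9, 3.1, 3.2, 3.4, 3.5, 3.6, 4.1, 4.3, 4.4, 4.5.
n = 13.
r = 1 + (90/100)·(13 − 1) = 1 + 10.8 = 11.8.
Rank 11 is 4.3 and rank 12 is 4.4.
Interpolate: 4.3 + 0.8·(4.4 − 4.3) = 4.3 + 0.8·0.1 = 4.38.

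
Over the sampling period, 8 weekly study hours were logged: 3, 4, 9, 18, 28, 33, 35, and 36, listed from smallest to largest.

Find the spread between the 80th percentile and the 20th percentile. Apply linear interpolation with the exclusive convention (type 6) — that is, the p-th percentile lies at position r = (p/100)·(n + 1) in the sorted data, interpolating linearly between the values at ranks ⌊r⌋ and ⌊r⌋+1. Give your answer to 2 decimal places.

31.40

n = 8.
P20: r = 1.8; ranks 1–2 are 3, 4; interpolating gives 3.8.
P80: r = 7.2; ranks 7–8 are 35, 36; interpolating gives 35.2.
Difference: 35.2 − 3.8 = 31.4.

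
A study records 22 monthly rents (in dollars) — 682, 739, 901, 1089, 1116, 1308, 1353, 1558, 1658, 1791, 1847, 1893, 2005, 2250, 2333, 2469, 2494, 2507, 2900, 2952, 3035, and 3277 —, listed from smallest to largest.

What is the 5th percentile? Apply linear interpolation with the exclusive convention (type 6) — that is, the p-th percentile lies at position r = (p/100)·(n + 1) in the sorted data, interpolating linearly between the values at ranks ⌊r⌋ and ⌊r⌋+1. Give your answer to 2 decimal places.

n = 22.
r = (5/100)·(22 + 1) = 1.15.
Rank 1 is 682 and rank 2 is 739.
Interpolate: 682 + 0.15·(739 − 682) = 682 + 0.15·57 = 690.55.

690.55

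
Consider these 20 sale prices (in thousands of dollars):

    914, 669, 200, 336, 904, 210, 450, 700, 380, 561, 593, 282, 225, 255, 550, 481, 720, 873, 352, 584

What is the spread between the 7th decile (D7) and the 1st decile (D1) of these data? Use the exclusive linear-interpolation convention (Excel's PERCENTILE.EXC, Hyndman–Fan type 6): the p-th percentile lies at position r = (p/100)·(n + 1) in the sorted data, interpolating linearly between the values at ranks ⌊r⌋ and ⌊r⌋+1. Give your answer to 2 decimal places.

Sorted: 200, 210, 225, 255, 282, 336, 352, 380, 450, 481, 550, 561, 584, 593, 669, 700, 720, 873, 904, 914.
n = 20.
P10: r = 2.1; ranks 2–3 are 210, 225; interpolating gives 211.5.
P70: r = 14.7; ranks 14–15 are 593, 669; interpolating gives 646.2.
Difference: 646.2 − 211.5 = 434.7.

434.70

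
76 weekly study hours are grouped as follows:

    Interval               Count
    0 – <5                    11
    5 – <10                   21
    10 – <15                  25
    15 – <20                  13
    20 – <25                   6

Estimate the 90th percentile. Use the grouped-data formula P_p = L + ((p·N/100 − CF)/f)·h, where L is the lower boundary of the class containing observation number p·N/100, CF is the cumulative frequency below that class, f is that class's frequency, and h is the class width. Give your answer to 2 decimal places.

19.38

N = 76; target position k = 90/100 · 76 = 68.4.
Cumulative frequencies: 11, 32, 57, 70, 76.
Observation 68.4 falls in the class 15 – <20.
L = 15, CF = 57, f = 13, h = 5.
P90 = 15 + ((68.4 − 57)/13)·5 = 15 + 4.38462 = 19.3846.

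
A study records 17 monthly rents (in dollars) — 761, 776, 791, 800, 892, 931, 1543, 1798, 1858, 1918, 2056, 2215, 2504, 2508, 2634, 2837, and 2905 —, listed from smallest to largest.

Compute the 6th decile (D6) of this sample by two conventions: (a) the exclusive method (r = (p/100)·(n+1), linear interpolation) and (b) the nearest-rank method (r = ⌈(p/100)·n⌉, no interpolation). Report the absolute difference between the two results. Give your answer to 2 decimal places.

n = 17.
(a) r = 10.8; between ranks 10 (1918) and 11 (2056): 2028.4.
(b) the nearest-rank method: rank 11 → 2056.
|2028.4 − 2056| = 27.6.

27.60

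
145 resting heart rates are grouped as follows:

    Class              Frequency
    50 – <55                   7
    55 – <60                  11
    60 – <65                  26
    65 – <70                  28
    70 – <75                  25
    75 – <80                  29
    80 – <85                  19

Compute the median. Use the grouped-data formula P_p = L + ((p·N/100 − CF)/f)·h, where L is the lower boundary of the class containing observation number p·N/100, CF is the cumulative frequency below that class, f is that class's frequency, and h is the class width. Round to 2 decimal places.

N = 145; target position k = 50/100 · 145 = 72.5.
Cumulative frequencies: 7, 18, 44, 72, 97, 126, 145.
Observation 72.5 falls in the class 70 – <75.
L = 70, CF = 72, f = 25, h = 5.
P50 = 70 + ((72.5 − 72)/25)·5 = 70 + 0.1 = 70.1.

70.10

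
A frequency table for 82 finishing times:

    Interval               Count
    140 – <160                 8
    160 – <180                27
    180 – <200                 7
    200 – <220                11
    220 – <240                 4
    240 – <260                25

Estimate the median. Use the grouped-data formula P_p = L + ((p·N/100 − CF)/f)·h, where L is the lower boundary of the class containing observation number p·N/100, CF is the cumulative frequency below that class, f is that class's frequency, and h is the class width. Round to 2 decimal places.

N = 82; target position k = 50/100 · 82 = 41.
Cumulative frequencies: 8, 35, 42, 53, 57, 82.
Observation 41 falls in the class 180 – <200.
L = 180, CF = 35, f = 7, h = 20.
P50 = 180 + ((41 − 35)/7)·20 = 180 + 17.1429 = 197.143.

197.14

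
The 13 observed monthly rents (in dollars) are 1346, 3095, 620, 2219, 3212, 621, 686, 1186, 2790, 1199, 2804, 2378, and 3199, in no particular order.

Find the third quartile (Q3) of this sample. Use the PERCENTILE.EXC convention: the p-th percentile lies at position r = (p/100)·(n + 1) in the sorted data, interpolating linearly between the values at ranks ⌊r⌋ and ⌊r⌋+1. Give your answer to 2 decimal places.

2949.50

Sorted: 620, 621, 686, 1186, 1199, 1346, 2219, 2378, 2790, 2804, 3095, 3199, 3212.
n = 13.
r = (75/100)·(13 + 1) = 10.5.
Rank 10 is 2804 and rank 11 is 3095.
Interpolate: 2804 + 0.5·(3095 − 2804) = 2804 + 0.5·291 = 2949.5.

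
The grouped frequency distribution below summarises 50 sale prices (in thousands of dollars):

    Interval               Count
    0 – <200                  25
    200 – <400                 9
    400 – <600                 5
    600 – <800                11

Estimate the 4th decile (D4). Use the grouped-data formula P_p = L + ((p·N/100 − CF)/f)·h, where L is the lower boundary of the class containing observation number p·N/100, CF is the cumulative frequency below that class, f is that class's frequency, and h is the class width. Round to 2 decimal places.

N = 50; target position k = 40/100 · 50 = 20.
Cumulative frequencies: 25, 34, 39, 50.
Observation 20 falls in the class 0 – <200.
L = 0, CF = 0, f = 25, h = 200.
P40 = 0 + ((20 − 0)/25)·200 = 0 + 160 = 160.

160.00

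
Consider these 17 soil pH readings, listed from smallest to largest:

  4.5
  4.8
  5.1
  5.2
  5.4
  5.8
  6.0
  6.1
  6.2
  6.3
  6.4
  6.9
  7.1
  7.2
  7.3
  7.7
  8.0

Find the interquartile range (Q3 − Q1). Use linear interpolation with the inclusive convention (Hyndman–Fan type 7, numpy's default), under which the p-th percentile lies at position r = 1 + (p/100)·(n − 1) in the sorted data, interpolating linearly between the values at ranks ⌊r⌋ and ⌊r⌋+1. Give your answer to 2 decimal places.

n = 17.
P25: r = 5 (integer) → 5.4.
P75: r = 13 (integer) → 7.1.
Difference: 7.1 − 5.4 = 1.7.

1.70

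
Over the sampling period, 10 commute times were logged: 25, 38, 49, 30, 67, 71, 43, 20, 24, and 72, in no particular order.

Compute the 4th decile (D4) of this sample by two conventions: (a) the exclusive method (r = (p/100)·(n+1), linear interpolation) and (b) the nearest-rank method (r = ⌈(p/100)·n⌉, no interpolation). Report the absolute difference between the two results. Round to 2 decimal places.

Sorted: 20, 24, 25, 30, 38, 43, 49, 67, 71, 72.
n = 10.
(a) r = 4.4; between ranks 4 (30) and 5 (38): 33.2.
(b) the nearest-rank method: rank 4 → 30.
|33.2 − 30| = 3.2.

3.20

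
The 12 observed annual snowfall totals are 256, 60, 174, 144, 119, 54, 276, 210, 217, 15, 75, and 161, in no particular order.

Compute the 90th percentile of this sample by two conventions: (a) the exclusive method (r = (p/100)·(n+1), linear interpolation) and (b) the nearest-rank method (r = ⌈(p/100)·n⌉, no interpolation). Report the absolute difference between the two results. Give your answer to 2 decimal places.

14.00

Sorted: 15, 54, 60, 75, 119, 144, 161, 174, 210, 217, 256, 276.
n = 12.
(a) r = 11.7; between ranks 11 (256) and 12 (276): 270.
(b) the nearest-rank method: rank 11 → 256.
|270 − 256| = 14.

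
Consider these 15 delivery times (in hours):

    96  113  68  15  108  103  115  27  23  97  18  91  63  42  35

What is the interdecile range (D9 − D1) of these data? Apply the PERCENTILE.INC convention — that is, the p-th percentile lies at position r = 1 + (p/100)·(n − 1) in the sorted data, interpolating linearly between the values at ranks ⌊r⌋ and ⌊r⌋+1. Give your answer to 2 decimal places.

91.00

Sorted: 15, 18, 23, 27, 35, 42, 63, 68, 91, 96, 97, 103, 108, 113, 115.
n = 15.
P10: r = 2.4; ranks 2–3 are 18, 23; interpolating gives 20.
P90: r = 13.6; ranks 13–14 are 108, 113; interpolating gives 111.
Difference: 111 − 20 = 91.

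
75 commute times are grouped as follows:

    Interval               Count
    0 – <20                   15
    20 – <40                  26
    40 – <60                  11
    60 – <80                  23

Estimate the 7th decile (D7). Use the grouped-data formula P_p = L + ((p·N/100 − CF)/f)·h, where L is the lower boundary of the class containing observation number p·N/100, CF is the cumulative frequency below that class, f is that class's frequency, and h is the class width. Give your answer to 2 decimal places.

60.43

N = 75; target position k = 70/100 · 75 = 52.5.
Cumulative frequencies: 15, 41, 52, 75.
Observation 52.5 falls in the class 60 – <80.
L = 60, CF = 52, f = 23, h = 20.
P70 = 60 + ((52.5 − 52)/23)·20 = 60 + 0.434783 = 60.4348.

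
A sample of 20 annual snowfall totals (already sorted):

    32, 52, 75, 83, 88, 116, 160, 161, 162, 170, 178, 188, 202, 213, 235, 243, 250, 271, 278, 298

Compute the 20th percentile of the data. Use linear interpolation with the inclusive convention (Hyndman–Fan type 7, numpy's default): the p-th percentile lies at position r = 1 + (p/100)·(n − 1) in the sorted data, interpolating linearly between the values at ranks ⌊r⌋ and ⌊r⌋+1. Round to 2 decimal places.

n = 20.
r = 1 + (20/100)·(20 − 1) = 1 + 3.8 = 4.8.
Rank 4 is 83 and rank 5 is 88.
Interpolate: 83 + 0.8·(88 − 83) = 83 + 0.8·5 = 87.

87.00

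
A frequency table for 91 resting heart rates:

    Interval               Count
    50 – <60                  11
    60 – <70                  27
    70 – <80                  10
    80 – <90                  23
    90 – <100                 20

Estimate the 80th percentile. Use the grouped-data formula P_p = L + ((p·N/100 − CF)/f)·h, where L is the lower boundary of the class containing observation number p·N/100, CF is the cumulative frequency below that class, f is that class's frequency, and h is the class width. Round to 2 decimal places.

N = 91; target position k = 80/100 · 91 = 72.8.
Cumulative frequencies: 11, 38, 48, 71, 91.
Observation 72.8 falls in the class 90 – <100.
L = 90, CF = 71, f = 20, h = 10.
P80 = 90 + ((72.8 − 71)/20)·10 = 90 + 0.9 = 90.9.

90.90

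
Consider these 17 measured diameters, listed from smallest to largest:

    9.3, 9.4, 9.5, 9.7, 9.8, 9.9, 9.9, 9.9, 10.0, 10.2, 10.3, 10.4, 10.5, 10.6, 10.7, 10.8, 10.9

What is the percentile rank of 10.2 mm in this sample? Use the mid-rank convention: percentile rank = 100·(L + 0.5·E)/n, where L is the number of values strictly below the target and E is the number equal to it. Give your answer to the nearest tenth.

55.9

Count below 10.2: L = 9; count equal: E = 1; n = 17.
Percentile rank = 100·(9 + 0.5·1)/17 = 100·9.5/17 = 55.88.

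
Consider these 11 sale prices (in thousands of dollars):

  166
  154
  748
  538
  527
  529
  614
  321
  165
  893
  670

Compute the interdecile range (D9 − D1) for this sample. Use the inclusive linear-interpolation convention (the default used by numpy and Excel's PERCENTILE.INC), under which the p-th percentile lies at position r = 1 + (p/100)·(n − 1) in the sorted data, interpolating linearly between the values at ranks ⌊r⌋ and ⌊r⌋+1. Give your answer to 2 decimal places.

583.00

Sorted: 154, 165, 166, 321, 527, 529, 538, 614, 670, 748, 893.
n = 11.
P10: r = 2 (integer) → 165.
P90: r = 10 (integer) → 748.
Difference: 748 − 165 = 583.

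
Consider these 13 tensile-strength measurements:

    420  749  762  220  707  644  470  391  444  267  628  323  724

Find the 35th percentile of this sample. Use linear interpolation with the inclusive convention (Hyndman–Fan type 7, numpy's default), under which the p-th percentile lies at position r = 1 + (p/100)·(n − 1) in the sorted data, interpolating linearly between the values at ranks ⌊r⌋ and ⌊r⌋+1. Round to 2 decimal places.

424.80

Sorted: 220, 267, 323, 391, 420, 444, 470, 628, 644, 707, 724, 749, 762.
n = 13.
r = 1 + (35/100)·(13 − 1) = 1 + 4.2 = 5.2.
Rank 5 is 420 and rank 6 is 444.
Interpolate: 420 + 0.2·(444 − 420) = 420 + 0.2·24 = 424.8.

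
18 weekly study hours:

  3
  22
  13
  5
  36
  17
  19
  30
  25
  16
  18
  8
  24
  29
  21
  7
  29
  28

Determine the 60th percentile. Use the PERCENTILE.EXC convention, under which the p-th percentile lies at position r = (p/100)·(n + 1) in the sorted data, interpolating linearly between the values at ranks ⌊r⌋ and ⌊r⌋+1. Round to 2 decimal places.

Sorted: 3, 5, 7, 8, 13, 16, 17, 18, 19, 21, 22, 24, 25, 28, 29, 29, 30, 36.
n = 18.
r = (60/100)·(18 + 1) = 11.4.
Rank 11 is 22 and rank 12 is 24.
Interpolate: 22 + 0.4·(24 − 22) = 22 + 0.4·2 = 22.8.

22.80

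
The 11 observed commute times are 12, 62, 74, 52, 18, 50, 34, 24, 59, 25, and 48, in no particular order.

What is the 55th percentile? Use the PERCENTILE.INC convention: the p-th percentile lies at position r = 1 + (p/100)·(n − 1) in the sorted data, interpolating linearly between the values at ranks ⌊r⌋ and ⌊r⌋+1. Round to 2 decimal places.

49.00

Sorted: 12, 18, 24, 25, 34, 48, 50, 52, 59, 62, 74.
n = 11.
r = 1 + (55/100)·(11 − 1) = 1 + 5.5 = 6.5.
Rank 6 is 48 and rank 7 is 50.
Interpolate: 48 + 0.5·(50 − 48) = 48 + 0.5·2 = 49.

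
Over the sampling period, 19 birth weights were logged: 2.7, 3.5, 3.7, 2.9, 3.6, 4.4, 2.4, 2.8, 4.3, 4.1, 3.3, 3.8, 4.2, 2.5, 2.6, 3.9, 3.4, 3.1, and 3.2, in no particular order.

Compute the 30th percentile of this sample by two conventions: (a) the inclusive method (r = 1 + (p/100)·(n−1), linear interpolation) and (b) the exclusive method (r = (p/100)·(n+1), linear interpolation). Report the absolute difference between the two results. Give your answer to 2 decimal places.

0.08

Sorted: 2.4, 2.5, 2.6, 2.7, 2.8, 2.9, 3.1, 3.2, 3.3, 3.4, 3.5, 3.6, 3.7, 3.8, 3.9, 4.1, 4.2, 4.3, 4.4.
n = 19.
(a) r = 6.4; between ranks 6 (2.9) and 7 (3.1): 2.98.
(b) r = 6 → value at rank 6 = 2.9.
|2.98 − 2.9| = 0.08.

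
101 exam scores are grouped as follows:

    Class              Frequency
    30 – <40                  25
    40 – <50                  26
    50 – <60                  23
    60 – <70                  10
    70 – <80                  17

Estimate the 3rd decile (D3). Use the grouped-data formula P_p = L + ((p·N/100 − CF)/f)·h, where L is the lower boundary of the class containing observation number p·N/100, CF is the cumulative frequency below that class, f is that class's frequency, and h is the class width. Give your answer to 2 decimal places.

N = 101; target position k = 30/100 · 101 = 30.3.
Cumulative frequencies: 25, 51, 74, 84, 101.
Observation 30.3 falls in the class 40 – <50.
L = 40, CF = 25, f = 26, h = 10.
P30 = 40 + ((30.3 − 25)/26)·10 = 40 + 2.03846 = 42.0385.

42.04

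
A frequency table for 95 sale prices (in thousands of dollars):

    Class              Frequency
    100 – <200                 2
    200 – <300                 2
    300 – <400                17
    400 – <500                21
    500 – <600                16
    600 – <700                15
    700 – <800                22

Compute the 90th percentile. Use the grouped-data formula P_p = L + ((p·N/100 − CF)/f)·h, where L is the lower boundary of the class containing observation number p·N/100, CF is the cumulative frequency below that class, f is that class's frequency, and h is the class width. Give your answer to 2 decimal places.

N = 95; target position k = 90/100 · 95 = 85.5.
Cumulative frequencies: 2, 4, 21, 42, 58, 73, 95.
Observation 85.5 falls in the class 700 – <800.
L = 700, CF = 73, f = 22, h = 100.
P90 = 700 + ((85.5 − 73)/22)·100 = 700 + 56.8182 = 756.818.

756.82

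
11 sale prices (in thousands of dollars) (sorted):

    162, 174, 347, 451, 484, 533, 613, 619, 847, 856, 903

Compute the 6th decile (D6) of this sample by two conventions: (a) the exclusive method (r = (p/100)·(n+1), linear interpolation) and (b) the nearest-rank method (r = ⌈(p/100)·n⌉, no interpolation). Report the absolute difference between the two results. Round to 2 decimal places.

n = 11.
(a) r = 7.2; between ranks 7 (613) and 8 (619): 614.2.
(b) the nearest-rank method: rank 7 → 613.
|614.2 − 613| = 1.2.

1.20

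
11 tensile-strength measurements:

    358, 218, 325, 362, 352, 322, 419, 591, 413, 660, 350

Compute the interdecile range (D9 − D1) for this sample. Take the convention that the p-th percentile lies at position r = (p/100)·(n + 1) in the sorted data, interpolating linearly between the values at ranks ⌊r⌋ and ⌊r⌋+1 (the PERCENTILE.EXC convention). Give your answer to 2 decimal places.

407.40

Sorted: 218, 322, 325, 350, 352, 358, 362, 413, 419, 591, 660.
n = 11.
P10: r = 1.2; ranks 1–2 are 218, 322; interpolating gives 238.8.
P90: r = 10.8; ranks 10–11 are 591, 660; interpolating gives 646.2.
Difference: 646.2 − 238.8 = 407.4.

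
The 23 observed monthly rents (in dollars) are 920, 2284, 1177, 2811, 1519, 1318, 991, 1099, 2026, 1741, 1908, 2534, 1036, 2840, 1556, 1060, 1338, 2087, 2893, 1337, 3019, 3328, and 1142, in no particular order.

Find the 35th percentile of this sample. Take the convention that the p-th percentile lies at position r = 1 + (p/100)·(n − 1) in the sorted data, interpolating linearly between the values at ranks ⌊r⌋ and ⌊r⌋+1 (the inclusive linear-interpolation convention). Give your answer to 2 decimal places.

1331.30

Sorted: 920, 991, 1036, 1060, 1099, 1142, 1177, 1318, 1337, 1338, 1519, 1556, 1741, 1908, 2026, 2087, 2284, 2534, 2811, 2840, 2893, 3019, 3328.
n = 23.
r = 1 + (35/100)·(23 − 1) = 1 + 7.7 = 8.7.
Rank 8 is 1318 and rank 9 is 1337.
Interpolate: 1318 + 0.7·(1337 − 1318) = 1318 + 0.7·19 = 1331.3.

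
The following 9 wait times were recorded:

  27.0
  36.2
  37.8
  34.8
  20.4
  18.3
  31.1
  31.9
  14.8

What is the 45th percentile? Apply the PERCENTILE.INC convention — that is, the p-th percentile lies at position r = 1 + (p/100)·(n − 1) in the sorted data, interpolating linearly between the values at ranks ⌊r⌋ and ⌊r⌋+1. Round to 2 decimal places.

29.46

Sorted: 14.8, 18.3, 20.4, 27.0, 31.1, 31.9, 34.8, 36.2, 37.8.
n = 9.
r = 1 + (45/100)·(9 − 1) = 1 + 3.6 = 4.6.
Rank 4 is 27.0 and rank 5 is 31.1.
Interpolate: 27.0 + 0.6·(31.1 − 27.0) = 27.0 + 0.6·4.1 = 29.46.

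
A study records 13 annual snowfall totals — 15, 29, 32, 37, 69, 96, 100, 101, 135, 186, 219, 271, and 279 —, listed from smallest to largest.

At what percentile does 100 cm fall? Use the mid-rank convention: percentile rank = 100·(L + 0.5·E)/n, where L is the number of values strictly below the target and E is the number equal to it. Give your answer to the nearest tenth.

50.0

Count below 100: L = 6; count equal: E = 1; n = 13.
Percentile rank = 100·(6 + 0.5·1)/13 = 100·6.5/13 = 50.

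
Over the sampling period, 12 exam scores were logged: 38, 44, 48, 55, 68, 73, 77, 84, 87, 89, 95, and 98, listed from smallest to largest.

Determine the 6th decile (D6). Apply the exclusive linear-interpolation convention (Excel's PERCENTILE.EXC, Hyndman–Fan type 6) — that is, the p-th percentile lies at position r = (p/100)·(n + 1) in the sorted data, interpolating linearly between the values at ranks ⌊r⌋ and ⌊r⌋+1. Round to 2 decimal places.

82.60

n = 12.
r = (60/100)·(12 + 1) = 7.8.
Rank 7 is 77 and rank 8 is 84.
Interpolate: 77 + 0.8·(84 − 77) = 77 + 0.8·7 = 82.6.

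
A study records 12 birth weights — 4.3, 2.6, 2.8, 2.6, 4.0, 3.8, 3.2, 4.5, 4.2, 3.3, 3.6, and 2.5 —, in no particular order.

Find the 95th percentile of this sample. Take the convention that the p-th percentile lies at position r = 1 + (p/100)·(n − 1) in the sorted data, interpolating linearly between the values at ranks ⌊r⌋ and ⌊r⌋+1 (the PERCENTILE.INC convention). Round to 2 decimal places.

4.39

Sorted: 2.5, 2.6, 2.6, 2.8, 3.2, 3.3, 3.6, 3.8, 4.0, 4.2, 4.3, 4.5.
n = 12.
r = 1 + (95/100)·(12 − 1) = 1 + 10.45 = 11.45.
Rank 11 is 4.3 and rank 12 is 4.5.
Interpolate: 4.3 + 0.45·(4.5 − 4.3) = 4.3 + 0.45·0.2 = 4.39.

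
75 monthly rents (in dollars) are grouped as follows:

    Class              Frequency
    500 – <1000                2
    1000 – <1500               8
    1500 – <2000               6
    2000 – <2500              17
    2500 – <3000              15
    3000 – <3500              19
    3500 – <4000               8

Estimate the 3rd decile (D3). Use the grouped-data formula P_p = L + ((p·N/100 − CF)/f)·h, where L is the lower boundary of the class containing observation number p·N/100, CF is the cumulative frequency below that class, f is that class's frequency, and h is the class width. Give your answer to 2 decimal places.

N = 75; target position k = 30/100 · 75 = 22.5.
Cumulative frequencies: 2, 10, 16, 33, 48, 67, 75.
Observation 22.5 falls in the class 2000 – <2500.
L = 2000, CF = 16, f = 17, h = 500.
P30 = 2000 + ((22.5 − 16)/17)·500 = 2000 + 191.176 = 2191.18.

2191.18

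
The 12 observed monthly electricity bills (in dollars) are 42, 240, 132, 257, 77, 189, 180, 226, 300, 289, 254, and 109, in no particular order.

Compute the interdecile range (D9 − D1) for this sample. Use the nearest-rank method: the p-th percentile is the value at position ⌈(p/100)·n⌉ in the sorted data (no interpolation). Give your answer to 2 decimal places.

Sorted: 42, 77, 109, 132, 180, 189, 226, 240, 254, 257, 289, 300.
n = 12.
P10: rank ⌈10/100·12⌉ = 2 → 77.
P90: rank ⌈90/100·12⌉ = 11 → 289.
Difference: 289 − 77 = 212.

212.00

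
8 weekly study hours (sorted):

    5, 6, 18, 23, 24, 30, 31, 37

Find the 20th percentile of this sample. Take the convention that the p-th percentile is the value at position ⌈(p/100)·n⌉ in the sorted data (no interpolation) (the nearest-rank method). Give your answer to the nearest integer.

n = 8.
Position = ⌈20/100 · 8⌉ = ⌈1.6⌉ = 2.
The value at rank 2 is 6.

6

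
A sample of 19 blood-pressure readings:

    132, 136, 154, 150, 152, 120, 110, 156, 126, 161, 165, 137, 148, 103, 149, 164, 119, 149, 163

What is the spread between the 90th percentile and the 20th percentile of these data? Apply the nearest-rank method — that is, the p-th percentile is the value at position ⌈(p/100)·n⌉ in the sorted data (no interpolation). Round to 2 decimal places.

Sorted: 103, 110, 119, 120, 126, 132, 136, 137, 148, 149, 149, 150, 152, 154, 156, 161, 163, 164, 165.
n = 19.
P20: rank ⌈20/100·19⌉ = 4 → 120.
P90: rank ⌈90/100·19⌉ = 18 → 164.
Difference: 164 − 120 = 44.

44.00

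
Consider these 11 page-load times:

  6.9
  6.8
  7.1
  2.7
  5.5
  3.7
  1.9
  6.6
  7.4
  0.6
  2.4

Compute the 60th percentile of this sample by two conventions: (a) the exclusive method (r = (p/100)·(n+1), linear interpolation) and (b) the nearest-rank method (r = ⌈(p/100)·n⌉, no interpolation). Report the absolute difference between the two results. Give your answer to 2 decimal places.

0.04

Sorted: 0.6, 1.9, 2.4, 2.7, 3.7, 5.5, 6.6, 6.8, 6.9, 7.1, 7.4.
n = 11.
(a) r = 7.2; between ranks 7 (6.6) and 8 (6.8): 6.64.
(b) the nearest-rank method: rank 7 → 6.6.
|6.64 − 6.6| = 0.04.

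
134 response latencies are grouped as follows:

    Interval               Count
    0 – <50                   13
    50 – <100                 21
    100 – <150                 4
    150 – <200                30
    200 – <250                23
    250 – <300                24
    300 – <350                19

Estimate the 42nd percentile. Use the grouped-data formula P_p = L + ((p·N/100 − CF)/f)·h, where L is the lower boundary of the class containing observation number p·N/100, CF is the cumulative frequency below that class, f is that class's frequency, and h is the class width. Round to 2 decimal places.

N = 134; target position k = 42/100 · 134 = 56.28.
Cumulative frequencies: 13, 34, 38, 68, 91, 115, 134.
Observation 56.28 falls in the class 150 – <200.
L = 150, CF = 38, f = 30, h = 50.
P42 = 150 + ((56.28 − 38)/30)·50 = 150 + 30.4667 = 180.467.

180.47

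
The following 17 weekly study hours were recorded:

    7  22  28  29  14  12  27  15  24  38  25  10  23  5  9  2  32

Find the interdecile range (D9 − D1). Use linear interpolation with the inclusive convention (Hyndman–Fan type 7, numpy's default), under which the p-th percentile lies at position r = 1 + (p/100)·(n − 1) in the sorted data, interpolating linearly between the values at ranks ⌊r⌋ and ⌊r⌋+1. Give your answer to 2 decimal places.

Sorted: 2, 5, 7, 9, 10, 12, 14, 15, 22, 23, 24, 25, 27, 28, 29, 32, 38.
n = 17.
P10: r = 2.6; ranks 2–3 are 5, 7; interpolating gives 6.2.
P90: r = 15.4; ranks 15–16 are 29, 32; interpolating gives 30.2.
Difference: 30.2 − 6.2 = 24.

24.00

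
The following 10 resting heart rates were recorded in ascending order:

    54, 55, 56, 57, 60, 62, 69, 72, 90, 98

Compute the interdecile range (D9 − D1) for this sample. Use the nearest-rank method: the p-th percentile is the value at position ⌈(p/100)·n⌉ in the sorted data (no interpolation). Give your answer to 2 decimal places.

n = 10.
P10: rank ⌈10/100·10⌉ = 1 → 54.
P90: rank ⌈90/100·10⌉ = 9 → 90.
Difference: 90 − 54 = 36.

36.00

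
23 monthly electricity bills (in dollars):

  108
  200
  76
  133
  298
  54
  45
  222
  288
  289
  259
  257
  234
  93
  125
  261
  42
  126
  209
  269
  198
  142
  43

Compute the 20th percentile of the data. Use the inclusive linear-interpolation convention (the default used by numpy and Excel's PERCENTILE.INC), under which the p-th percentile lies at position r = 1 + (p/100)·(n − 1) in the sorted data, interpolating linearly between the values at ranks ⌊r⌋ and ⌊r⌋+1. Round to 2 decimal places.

82.80

Sorted: 42, 43, 45, 54, 76, 93, 108, 125, 126, 133, 142, 198, 200, 209, 222, 234, 257, 259, 261, 269, 288, 289, 298.
n = 23.
r = 1 + (20/100)·(23 − 1) = 1 + 4.4 = 5.4.
Rank 5 is 76 and rank 6 is 93.
Interpolate: 76 + 0.4·(93 − 76) = 76 + 0.4·17 = 82.8.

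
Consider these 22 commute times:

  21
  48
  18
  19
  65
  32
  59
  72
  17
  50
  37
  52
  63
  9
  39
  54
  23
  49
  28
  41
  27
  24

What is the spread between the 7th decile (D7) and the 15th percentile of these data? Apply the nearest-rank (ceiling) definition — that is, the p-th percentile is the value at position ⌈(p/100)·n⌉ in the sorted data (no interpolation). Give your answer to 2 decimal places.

Sorted: 9, 17, 18, 19, 21, 23, 24, 27, 28, 32, 37, 39, 41, 48, 49, 50, 52, 54, 59, 63, 65, 72.
n = 22.
P15: rank ⌈15/100·22⌉ = 4 → 19.
P70: rank ⌈70/100·22⌉ = 16 → 50.
Difference: 50 − 19 = 31.

31.00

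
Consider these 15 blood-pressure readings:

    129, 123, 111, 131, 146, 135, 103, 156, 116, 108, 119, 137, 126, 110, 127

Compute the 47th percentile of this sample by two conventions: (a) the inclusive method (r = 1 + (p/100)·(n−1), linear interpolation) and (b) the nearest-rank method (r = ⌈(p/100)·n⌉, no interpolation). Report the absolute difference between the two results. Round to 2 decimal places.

1.26

Sorted: 103, 108, 110, 111, 116, 119, 123, 126, 127, 129, 131, 135, 137, 146, 156.
n = 15.
(a) r = 7.58; between ranks 7 (123) and 8 (126): 124.74.
(b) the nearest-rank method: rank 8 → 126.
|124.74 − 126| = 1.26.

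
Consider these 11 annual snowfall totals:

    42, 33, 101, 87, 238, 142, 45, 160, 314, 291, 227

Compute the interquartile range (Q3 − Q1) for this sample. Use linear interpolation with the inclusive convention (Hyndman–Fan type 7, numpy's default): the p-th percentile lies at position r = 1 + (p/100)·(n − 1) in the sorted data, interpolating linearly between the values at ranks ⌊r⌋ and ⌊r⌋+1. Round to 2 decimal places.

Sorted: 33, 42, 45, 87, 101, 142, 160, 227, 238, 291, 314.
n = 11.
P25: r = 3.5; ranks 3–4 are 45, 87; interpolating gives 66.
P75: r = 8.5; ranks 8–9 are 227, 238; interpolating gives 232.5.
Difference: 232.5 − 66 = 166.5.

166.50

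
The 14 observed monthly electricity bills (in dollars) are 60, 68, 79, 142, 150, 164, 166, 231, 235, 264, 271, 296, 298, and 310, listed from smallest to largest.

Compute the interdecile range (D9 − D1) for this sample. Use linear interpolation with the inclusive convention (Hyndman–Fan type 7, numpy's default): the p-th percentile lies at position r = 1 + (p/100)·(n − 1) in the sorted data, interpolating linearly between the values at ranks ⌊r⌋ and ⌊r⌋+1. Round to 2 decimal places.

n = 14.
P10: r = 2.3; ranks 2–3 are 68, 79; interpolating gives 71.3.
P90: r = 12.7; ranks 12–13 are 296, 298; interpolating gives 297.4.
Difference: 297.4 − 71.3 = 226.1.

226.10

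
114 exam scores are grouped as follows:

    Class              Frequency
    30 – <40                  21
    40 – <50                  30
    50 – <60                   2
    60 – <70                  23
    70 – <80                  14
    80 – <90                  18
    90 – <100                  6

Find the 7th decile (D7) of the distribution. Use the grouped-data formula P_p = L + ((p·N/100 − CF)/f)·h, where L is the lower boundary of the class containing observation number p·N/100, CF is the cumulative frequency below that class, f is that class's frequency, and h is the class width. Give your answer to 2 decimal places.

72.71

N = 114; target position k = 70/100 · 114 = 79.8.
Cumulative frequencies: 21, 51, 53, 76, 90, 108, 114.
Observation 79.8 falls in the class 70 – <80.
L = 70, CF = 76, f = 14, h = 10.
P70 = 70 + ((79.8 − 76)/14)·10 = 70 + 2.71429 = 72.7143.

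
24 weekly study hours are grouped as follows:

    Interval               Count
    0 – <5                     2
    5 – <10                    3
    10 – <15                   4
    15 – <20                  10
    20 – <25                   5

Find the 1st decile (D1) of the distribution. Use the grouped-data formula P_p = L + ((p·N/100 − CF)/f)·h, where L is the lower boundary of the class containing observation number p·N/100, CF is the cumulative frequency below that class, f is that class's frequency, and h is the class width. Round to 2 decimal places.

5.67

N = 24; target position k = 10/100 · 24 = 2.4.
Cumulative frequencies: 2, 5, 9, 19, 24.
Observation 2.4 falls in the class 5 – <10.
L = 5, CF = 2, f = 3, h = 5.
P10 = 5 + ((2.4 − 2)/3)·5 = 5 + 0.666667 = 5.66667.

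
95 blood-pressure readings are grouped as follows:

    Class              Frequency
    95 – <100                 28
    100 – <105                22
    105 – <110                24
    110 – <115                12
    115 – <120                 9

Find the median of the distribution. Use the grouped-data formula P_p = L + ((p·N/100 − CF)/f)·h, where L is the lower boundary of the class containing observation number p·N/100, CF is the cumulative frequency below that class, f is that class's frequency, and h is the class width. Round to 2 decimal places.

N = 95; target position k = 50/100 · 95 = 47.5.
Cumulative frequencies: 28, 50, 74, 86, 95.
Observation 47.5 falls in the class 100 – <105.
L = 100, CF = 28, f = 22, h = 5.
P50 = 100 + ((47.5 − 28)/22)·5 = 100 + 4.43182 = 104.432.

104.43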